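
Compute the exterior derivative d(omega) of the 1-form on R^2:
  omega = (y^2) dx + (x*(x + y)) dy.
d(omega) = (2*x - y) dx ∧ dy

For a 1-form omega = sum_i f_i dx_i, the exterior derivative is
  d(omega) = sum_{i < j} (∂f_j/∂x_i - ∂f_i/∂x_j) dx_i ∧ dx_j.
  coefficient of dx ∧ dy: ∂f_2/∂x - ∂f_1/∂y = ∂(x*(x + y))/∂x - ∂(y^2)/∂y = 2*x - y
Assembling: d(omega) = (2*x - y) dx ∧ dy.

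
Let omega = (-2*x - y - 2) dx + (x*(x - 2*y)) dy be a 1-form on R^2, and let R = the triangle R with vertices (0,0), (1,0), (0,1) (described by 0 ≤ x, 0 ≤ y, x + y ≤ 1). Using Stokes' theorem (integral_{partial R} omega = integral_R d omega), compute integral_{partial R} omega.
integral_(partial R) omega = 1/2

Stokes: integral_partial_R omega = integral_R d omega with d omega = (∂Q/∂x - ∂P/∂y) dx ∧ dy.
  ∂Q/∂x = 2*x - 2*y
  ∂P/∂y = -1
  integrand = ∂Q/∂x - ∂P/∂y = 2*x - 2*y + 1.
Integrating over R: integral_0^1 integral_0^{1-x} (2*x - 2*y + 1) dy dx = 1/2.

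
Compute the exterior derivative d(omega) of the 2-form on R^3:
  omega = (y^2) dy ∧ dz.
d(omega) = 0

For a 2-form omega = sum_{i<j} g_{ij} dx_i ∧ dx_j, the exterior derivative is
  d(omega) = sum_{i<j} d(g_{ij}) ∧ dx_i ∧ dx_j = sum_{i<j, k} (∂g_{ij}/∂x_k) dx_k ∧ dx_i ∧ dx_j.
Expand each term, using dx_k ∧ dx_i ∧ dx_j = sgn(permutation) dx_{(a)} ∧ dx_{(b)} ∧ dx_{(c)} with (a < b < c) sorted:

Collecting like 3-forms: d(omega) = 0.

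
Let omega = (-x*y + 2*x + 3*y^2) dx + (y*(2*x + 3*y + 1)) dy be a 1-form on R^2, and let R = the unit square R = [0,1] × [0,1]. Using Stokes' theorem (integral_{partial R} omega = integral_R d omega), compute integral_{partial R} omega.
integral_(partial R) omega = -3/2

Stokes: integral_partial_R omega = integral_R d omega with d omega = (∂Q/∂x - ∂P/∂y) dx ∧ dy.
  ∂Q/∂x = 2*y
  ∂P/∂y = -x + 6*y
  integrand = ∂Q/∂x - ∂P/∂y = x - 4*y.
Integrating over R: integral_0^1 integral_0^1 (x - 4*y) dx dy = -3/2.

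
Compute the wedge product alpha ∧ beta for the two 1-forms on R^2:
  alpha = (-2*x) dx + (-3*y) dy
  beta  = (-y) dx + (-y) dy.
alpha ∧ beta = (y*(2*x - 3*y)) dx ∧ dy

Distribute the wedge, using dx_i ∧ dx_j = -dx_j ∧ dx_i and dx_i ∧ dx_i = 0. For each pair (i, j) with i < j, the coefficient of dx_i ∧ dx_j in alpha ∧ beta is (alpha_i * beta_j - alpha_j * beta_i). Collecting: alpha ∧ beta = (y*(2*x - 3*y)) dx ∧ dy.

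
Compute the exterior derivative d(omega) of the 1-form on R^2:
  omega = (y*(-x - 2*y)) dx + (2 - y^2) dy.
d(omega) = (x + 4*y) dx ∧ dy

For a 1-form omega = sum_i f_i dx_i, the exterior derivative is
  d(omega) = sum_{i < j} (∂f_j/∂x_i - ∂f_i/∂x_j) dx_i ∧ dx_j.
  coefficient of dx ∧ dy: ∂f_2/∂x - ∂f_1/∂y = ∂(2 - y^2)/∂x - ∂(y*(-x - 2*y))/∂y = x + 4*y
Assembling: d(omega) = (x + 4*y) dx ∧ dy.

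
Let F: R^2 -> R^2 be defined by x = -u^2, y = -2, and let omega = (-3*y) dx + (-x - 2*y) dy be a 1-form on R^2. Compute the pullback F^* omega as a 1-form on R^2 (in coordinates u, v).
F^* omega = (-12*u) du

Using F^*(f dg) = (f ∘ F) d(g ∘ F), substitute each coordinate x_i by F_i(u, v) in f_i, and replace dx_i by d F_i = (∂F_i/∂u) du + (∂F_i/∂v) dv.
  For the x component: f_1(F) = 6; d F_1 = (-2*u) du + (0) dv
  For the y component: f_2(F) = u^2 + 4; d F_2 = (0) du + (0) dv
Combining and collecting du, dv coefficients:
  coeff of du: -12*u
  coeff of dv: 0
F^* omega = (-12*u) du.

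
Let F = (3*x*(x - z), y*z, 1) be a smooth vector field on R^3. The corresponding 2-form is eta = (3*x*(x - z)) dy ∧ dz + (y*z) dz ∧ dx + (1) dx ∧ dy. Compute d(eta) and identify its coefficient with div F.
d(eta) = (6*x - 2*z) dx ∧ dy ∧ dz; div F = 6*x - 2*z

For a 2-form in R^3 of the form above, applying d gives a 3-form with coefficient ∂P/∂x + ∂Q/∂y + ∂R/∂z:
  ∂P/∂x = 6*x - 3*z
  ∂Q/∂y = z
  ∂R/∂z = 0
Sum = 6*x - 2*z, which is exactly div F.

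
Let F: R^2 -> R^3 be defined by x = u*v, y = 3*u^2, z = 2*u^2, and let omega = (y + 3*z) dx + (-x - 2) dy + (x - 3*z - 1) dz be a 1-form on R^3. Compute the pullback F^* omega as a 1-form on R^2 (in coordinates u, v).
F^* omega = (u*(-24*u^2 + 7*u*v - 16)) du + (9*u^3) dv

Using F^*(f dg) = (f ∘ F) d(g ∘ F), substitute each coordinate x_i by F_i(u, v) in f_i, and replace dx_i by d F_i = (∂F_i/∂u) du + (∂F_i/∂v) dv.
  For the x component: f_1(F) = 9*u^2; d F_1 = (v) du + (u) dv
  For the y component: f_2(F) = -u*v - 2; d F_2 = (6*u) du + (0) dv
  For the z component: f_3(F) = -6*u^2 + u*v - 1; d F_3 = (4*u) du + (0) dv
Combining and collecting du, dv coefficients:
  coeff of du: u*(-24*u^2 + 7*u*v - 16)
  coeff of dv: 9*u^3
F^* omega = (u*(-24*u^2 + 7*u*v - 16)) du + (9*u^3) dv.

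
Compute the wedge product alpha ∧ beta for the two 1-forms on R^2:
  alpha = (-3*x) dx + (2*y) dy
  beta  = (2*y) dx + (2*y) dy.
alpha ∧ beta = (-2*y*(3*x + 2*y)) dx ∧ dy

Distribute the wedge, using dx_i ∧ dx_j = -dx_j ∧ dx_i and dx_i ∧ dx_i = 0. For each pair (i, j) with i < j, the coefficient of dx_i ∧ dx_j in alpha ∧ beta is (alpha_i * beta_j - alpha_j * beta_i). Collecting: alpha ∧ beta = (-2*y*(3*x + 2*y)) dx ∧ dy.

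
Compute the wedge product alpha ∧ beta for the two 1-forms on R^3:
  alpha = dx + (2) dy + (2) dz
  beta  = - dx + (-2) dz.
alpha ∧ beta = (2) dx ∧ dy + (-4) dy ∧ dz

Distribute the wedge, using dx_i ∧ dx_j = -dx_j ∧ dx_i and dx_i ∧ dx_i = 0. For each pair (i, j) with i < j, the coefficient of dx_i ∧ dx_j in alpha ∧ beta is (alpha_i * beta_j - alpha_j * beta_i). Collecting: alpha ∧ beta = (2) dx ∧ dy + (-4) dy ∧ dz.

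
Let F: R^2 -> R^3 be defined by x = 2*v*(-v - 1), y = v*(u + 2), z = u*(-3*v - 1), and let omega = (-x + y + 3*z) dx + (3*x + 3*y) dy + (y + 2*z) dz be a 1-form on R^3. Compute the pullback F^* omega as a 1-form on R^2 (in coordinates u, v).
F^* omega = (18*u*v^2 + 11*u*v + 2*u - 6*v^3 - 6*v^2 - 2*v) du + (18*u^2*v + 6*u^2 + 26*u*v^2 + 28*u*v + 6*u - 8*v^3 - 32*v^2 - 8*v) dv

Using F^*(f dg) = (f ∘ F) d(g ∘ F), substitute each coordinate x_i by F_i(u, v) in f_i, and replace dx_i by d F_i = (∂F_i/∂u) du + (∂F_i/∂v) dv.
  For the x component: f_1(F) = -8*u*v - 3*u + 2*v^2 + 4*v; d F_1 = (0) du + (-4*v - 2) dv
  For the y component: f_2(F) = 3*v*(u - 2*v); d F_2 = (v) du + (u + 2) dv
  For the z component: f_3(F) = -5*u*v - 2*u + 2*v; d F_3 = (-3*v - 1) du + (-3*u) dv
Combining and collecting du, dv coefficients:
  coeff of du: 18*u*v^2 + 11*u*v + 2*u - 6*v^3 - 6*v^2 - 2*v
  coeff of dv: 18*u^2*v + 6*u^2 + 26*u*v^2 + 28*u*v + 6*u - 8*v^3 - 32*v^2 - 8*v
F^* omega = (18*u*v^2 + 11*u*v + 2*u - 6*v^3 - 6*v^2 - 2*v) du + (18*u^2*v + 6*u^2 + 26*u*v^2 + 28*u*v + 6*u - 8*v^3 - 32*v^2 - 8*v) dv.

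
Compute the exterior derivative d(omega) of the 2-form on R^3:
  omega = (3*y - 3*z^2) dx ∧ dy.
d(omega) = (-6*z) dx ∧ dy ∧ dz

For a 2-form omega = sum_{i<j} g_{ij} dx_i ∧ dx_j, the exterior derivative is
  d(omega) = sum_{i<j} d(g_{ij}) ∧ dx_i ∧ dx_j = sum_{i<j, k} (∂g_{ij}/∂x_k) dx_k ∧ dx_i ∧ dx_j.
Expand each term, using dx_k ∧ dx_i ∧ dx_j = sgn(permutation) dx_{(a)} ∧ dx_{(b)} ∧ dx_{(c)} with (a < b < c) sorted:
  d(3*y - 3*z^2) includes (∂/∂z)(3*y - 3*z^2) dz = (-6*z) dz, which multiplied by dx ∧ dy gives (-6*z) dx ∧ dy ∧ dz
Collecting like 3-forms: d(omega) = (-6*z) dx ∧ dy ∧ dz.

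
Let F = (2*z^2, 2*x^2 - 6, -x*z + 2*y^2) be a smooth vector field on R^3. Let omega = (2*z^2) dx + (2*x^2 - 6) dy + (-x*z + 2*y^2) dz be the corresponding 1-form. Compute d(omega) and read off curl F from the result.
d(omega) = (4*y) dy ∧ dz + (5*z) dz ∧ dx + (4*x) dx ∧ dy; curl F = (4*y, 5*z, 4*x)

d omega = sum_{i<j} (∂f_j/∂x_i - ∂f_i/∂x_j) dx_i ∧ dx_j. Under the identification (dy ∧ dz, dz ∧ dx, dx ∧ dy) ↔ (e_x, e_y, e_z), the coefficients are exactly the components of curl F. Compute:
  ∂R/∂y - ∂Q/∂z = (4*y) - (0) = 4*y
  ∂P/∂z - ∂R/∂x = (4*z) - (-z) = 5*z
  ∂Q/∂x - ∂P/∂y = (4*x) - (0) = 4*x.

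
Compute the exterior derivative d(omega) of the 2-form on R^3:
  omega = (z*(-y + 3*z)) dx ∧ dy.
d(omega) = (-y + 6*z) dx ∧ dy ∧ dz

For a 2-form omega = sum_{i<j} g_{ij} dx_i ∧ dx_j, the exterior derivative is
  d(omega) = sum_{i<j} d(g_{ij}) ∧ dx_i ∧ dx_j = sum_{i<j, k} (∂g_{ij}/∂x_k) dx_k ∧ dx_i ∧ dx_j.
Expand each term, using dx_k ∧ dx_i ∧ dx_j = sgn(permutation) dx_{(a)} ∧ dx_{(b)} ∧ dx_{(c)} with (a < b < c) sorted:
  d(z*(-y + 3*z)) includes (∂/∂z)(z*(-y + 3*z)) dz = (-y + 6*z) dz, which multiplied by dx ∧ dy gives (-y + 6*z) dx ∧ dy ∧ dz
Collecting like 3-forms: d(omega) = (-y + 6*z) dx ∧ dy ∧ dz.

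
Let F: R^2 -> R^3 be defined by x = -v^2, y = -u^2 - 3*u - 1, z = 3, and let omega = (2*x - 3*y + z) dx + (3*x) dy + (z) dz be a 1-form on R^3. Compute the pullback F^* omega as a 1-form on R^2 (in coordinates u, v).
F^* omega = (v^2*(6*u + 9)) du + (2*v*(-3*u^2 - 9*u + 2*v^2 - 6)) dv

Using F^*(f dg) = (f ∘ F) d(g ∘ F), substitute each coordinate x_i by F_i(u, v) in f_i, and replace dx_i by d F_i = (∂F_i/∂u) du + (∂F_i/∂v) dv.
  For the x component: f_1(F) = 3*u^2 + 9*u - 2*v^2 + 6; d F_1 = (0) du + (-2*v) dv
  For the y component: f_2(F) = -3*v^2; d F_2 = (-2*u - 3) du + (0) dv
  For the z component: f_3(F) = 3; d F_3 = (0) du + (0) dv
Combining and collecting du, dv coefficients:
  coeff of du: v^2*(6*u + 9)
  coeff of dv: 2*v*(-3*u^2 - 9*u + 2*v^2 - 6)
F^* omega = (v^2*(6*u + 9)) du + (2*v*(-3*u^2 - 9*u + 2*v^2 - 6)) dv.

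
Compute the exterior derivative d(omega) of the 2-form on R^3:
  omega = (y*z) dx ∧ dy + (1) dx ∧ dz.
d(omega) = (y) dx ∧ dy ∧ dz

For a 2-form omega = sum_{i<j} g_{ij} dx_i ∧ dx_j, the exterior derivative is
  d(omega) = sum_{i<j} d(g_{ij}) ∧ dx_i ∧ dx_j = sum_{i<j, k} (∂g_{ij}/∂x_k) dx_k ∧ dx_i ∧ dx_j.
Expand each term, using dx_k ∧ dx_i ∧ dx_j = sgn(permutation) dx_{(a)} ∧ dx_{(b)} ∧ dx_{(c)} with (a < b < c) sorted:
  d(y*z) includes (∂/∂z)(y*z) dz = (y) dz, which multiplied by dx ∧ dy gives (y) dx ∧ dy ∧ dz
Collecting like 3-forms: d(omega) = (y) dx ∧ dy ∧ dz.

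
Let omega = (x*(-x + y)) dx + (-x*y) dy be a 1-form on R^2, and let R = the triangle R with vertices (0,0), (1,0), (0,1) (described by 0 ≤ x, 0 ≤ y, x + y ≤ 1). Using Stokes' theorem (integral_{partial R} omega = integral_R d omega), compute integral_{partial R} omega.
integral_(partial R) omega = -1/3

Stokes: integral_partial_R omega = integral_R d omega with d omega = (∂Q/∂x - ∂P/∂y) dx ∧ dy.
  ∂Q/∂x = -y
  ∂P/∂y = x
  integrand = ∂Q/∂x - ∂P/∂y = -x - y.
Integrating over R: integral_0^1 integral_0^{1-x} (-x - y) dy dx = -1/3.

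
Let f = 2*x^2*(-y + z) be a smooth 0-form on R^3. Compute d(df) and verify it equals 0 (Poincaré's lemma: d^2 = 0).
d(df) = 0

Step 1: df = sum_i (∂f/∂x_i) dx_i = (4*x*(-y + z)) dx + (-2*x^2) dy + (2*x^2) dz.
Step 2: Apply d again. Using the 1-form formula, the coefficient of dx ∧ dy in d(df) is ∂^2 f/∂x ∂y - ∂^2 f/∂y ∂x = (-4*x) - (-4*x) = 0 (equality of mixed partials for smooth f).
Similarly for dx ∧ dz and dy ∧ dz — all coefficients vanish. So d(df) = 0.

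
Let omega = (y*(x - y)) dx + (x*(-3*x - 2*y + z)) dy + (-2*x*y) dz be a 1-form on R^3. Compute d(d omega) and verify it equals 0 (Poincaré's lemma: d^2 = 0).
d(d omega) = 0

Step 1: d omega = sum_{i<j} (∂f_j/∂x_i - ∂f_i/∂x_j) dx_i ∧ dx_j:
  coeff of dx ∧ dy: -7*x + z
  coeff of dx ∧ dz: -2*y
  coeff of dy ∧ dz: -3*x
Step 2: Apply d again to each 2-form coefficient. The only possible 3-form in R^3 is dx ∧ dy ∧ dz, with coefficient
  ∂(coeff of dy∧dz)/∂x - ∂(coeff of dx∧dz)/∂y + ∂(coeff of dx∧dy)/∂z
  = ∂/∂x (-3*x) - ∂/∂y (-2*y) + ∂/∂z (-7*x + z).
Each of these terms simplifies to sums of mixed partials that cancel in pairs. The result is 0 (by equality of mixed partials for smooth functions — Schwarz / Clairaut).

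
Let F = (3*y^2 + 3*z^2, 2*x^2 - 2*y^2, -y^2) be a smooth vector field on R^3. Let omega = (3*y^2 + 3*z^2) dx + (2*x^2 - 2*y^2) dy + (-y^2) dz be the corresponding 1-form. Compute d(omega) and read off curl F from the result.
d(omega) = (-2*y) dy ∧ dz + (6*z) dz ∧ dx + (4*x - 6*y) dx ∧ dy; curl F = (-2*y, 6*z, 4*x - 6*y)

d omega = sum_{i<j} (∂f_j/∂x_i - ∂f_i/∂x_j) dx_i ∧ dx_j. Under the identification (dy ∧ dz, dz ∧ dx, dx ∧ dy) ↔ (e_x, e_y, e_z), the coefficients are exactly the components of curl F. Compute:
  ∂R/∂y - ∂Q/∂z = (-2*y) - (0) = -2*y
  ∂P/∂z - ∂R/∂x = (6*z) - (0) = 6*z
  ∂Q/∂x - ∂P/∂y = (4*x) - (6*y) = 4*x - 6*y.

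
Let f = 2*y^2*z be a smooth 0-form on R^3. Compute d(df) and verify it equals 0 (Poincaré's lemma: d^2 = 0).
d(df) = 0

Step 1: df = sum_i (∂f/∂x_i) dx_i = (0) dx + (4*y*z) dy + (2*y^2) dz.
Step 2: Apply d again. Using the 1-form formula, the coefficient of dx ∧ dy in d(df) is ∂^2 f/∂x ∂y - ∂^2 f/∂y ∂x = (0) - (0) = 0 (equality of mixed partials for smooth f).
Similarly for dx ∧ dz and dy ∧ dz — all coefficients vanish. So d(df) = 0.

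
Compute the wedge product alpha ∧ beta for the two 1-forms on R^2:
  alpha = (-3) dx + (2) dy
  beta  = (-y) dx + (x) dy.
alpha ∧ beta = (-3*x + 2*y) dx ∧ dy

Distribute the wedge, using dx_i ∧ dx_j = -dx_j ∧ dx_i and dx_i ∧ dx_i = 0. For each pair (i, j) with i < j, the coefficient of dx_i ∧ dx_j in alpha ∧ beta is (alpha_i * beta_j - alpha_j * beta_i). Collecting: alpha ∧ beta = (-3*x + 2*y) dx ∧ dy.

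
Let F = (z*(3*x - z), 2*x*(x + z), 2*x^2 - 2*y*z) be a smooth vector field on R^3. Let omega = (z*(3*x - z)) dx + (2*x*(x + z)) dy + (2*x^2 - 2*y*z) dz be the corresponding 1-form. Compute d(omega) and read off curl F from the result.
d(omega) = (-2*x - 2*z) dy ∧ dz + (-x - 2*z) dz ∧ dx + (4*x + 2*z) dx ∧ dy; curl F = (-2*x - 2*z, -x - 2*z, 4*x + 2*z)

d omega = sum_{i<j} (∂f_j/∂x_i - ∂f_i/∂x_j) dx_i ∧ dx_j. Under the identification (dy ∧ dz, dz ∧ dx, dx ∧ dy) ↔ (e_x, e_y, e_z), the coefficients are exactly the components of curl F. Compute:
  ∂R/∂y - ∂Q/∂z = (-2*z) - (2*x) = -2*x - 2*z
  ∂P/∂z - ∂R/∂x = (3*x - 2*z) - (4*x) = -x - 2*z
  ∂Q/∂x - ∂P/∂y = (4*x + 2*z) - (0) = 4*x + 2*z.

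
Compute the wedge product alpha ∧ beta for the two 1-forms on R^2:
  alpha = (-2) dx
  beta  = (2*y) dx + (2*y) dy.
alpha ∧ beta = (-4*y) dx ∧ dy

Distribute the wedge, using dx_i ∧ dx_j = -dx_j ∧ dx_i and dx_i ∧ dx_i = 0. For each pair (i, j) with i < j, the coefficient of dx_i ∧ dx_j in alpha ∧ beta is (alpha_i * beta_j - alpha_j * beta_i). Collecting: alpha ∧ beta = (-4*y) dx ∧ dy.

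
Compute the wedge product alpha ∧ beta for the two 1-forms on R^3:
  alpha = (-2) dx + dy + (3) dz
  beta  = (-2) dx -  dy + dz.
alpha ∧ beta = (4) dx ∧ dy + (4) dx ∧ dz + (4) dy ∧ dz

Distribute the wedge, using dx_i ∧ dx_j = -dx_j ∧ dx_i and dx_i ∧ dx_i = 0. For each pair (i, j) with i < j, the coefficient of dx_i ∧ dx_j in alpha ∧ beta is (alpha_i * beta_j - alpha_j * beta_i). Collecting: alpha ∧ beta = (4) dx ∧ dy + (4) dx ∧ dz + (4) dy ∧ dz.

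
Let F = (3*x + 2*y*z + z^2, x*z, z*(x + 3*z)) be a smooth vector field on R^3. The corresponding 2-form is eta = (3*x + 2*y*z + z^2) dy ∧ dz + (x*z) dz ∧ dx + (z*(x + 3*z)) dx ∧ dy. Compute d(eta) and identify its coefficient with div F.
d(eta) = (x + 6*z + 3) dx ∧ dy ∧ dz; div F = x + 6*z + 3

For a 2-form in R^3 of the form above, applying d gives a 3-form with coefficient ∂P/∂x + ∂Q/∂y + ∂R/∂z:
  ∂P/∂x = 3
  ∂Q/∂y = 0
  ∂R/∂z = x + 6*z
Sum = x + 6*z + 3, which is exactly div F.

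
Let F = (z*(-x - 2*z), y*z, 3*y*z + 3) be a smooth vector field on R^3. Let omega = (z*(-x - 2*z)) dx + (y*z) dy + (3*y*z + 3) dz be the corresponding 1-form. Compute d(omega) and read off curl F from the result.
d(omega) = (-y + 3*z) dy ∧ dz + (-x - 4*z) dz ∧ dx + (0) dx ∧ dy; curl F = (-y + 3*z, -x - 4*z, 0)

d omega = sum_{i<j} (∂f_j/∂x_i - ∂f_i/∂x_j) dx_i ∧ dx_j. Under the identification (dy ∧ dz, dz ∧ dx, dx ∧ dy) ↔ (e_x, e_y, e_z), the coefficients are exactly the components of curl F. Compute:
  ∂R/∂y - ∂Q/∂z = (3*z) - (y) = -y + 3*z
  ∂P/∂z - ∂R/∂x = (-x - 4*z) - (0) = -x - 4*z
  ∂Q/∂x - ∂P/∂y = (0) - (0) = 0.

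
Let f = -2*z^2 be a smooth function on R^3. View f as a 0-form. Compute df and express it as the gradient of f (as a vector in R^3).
df = (0) dx + (0) dy + (-4*z) dz; grad f = (0, 0, -4*z)

For a 0-form f, d f = (∂f/∂x) dx + (∂f/∂y) dy + (∂f/∂z) dz. The components of the vector representation are exactly the entries of grad f in Cartesian coordinates:
  ∂f/∂x = 0
  ∂f/∂y = 0
  ∂f/∂z = -4*z.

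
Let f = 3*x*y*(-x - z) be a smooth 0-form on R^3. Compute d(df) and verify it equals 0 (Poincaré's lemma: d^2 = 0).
d(df) = 0

Step 1: df = sum_i (∂f/∂x_i) dx_i = (3*y*(-2*x - z)) dx + (3*x*(-x - z)) dy + (-3*x*y) dz.
Step 2: Apply d again. Using the 1-form formula, the coefficient of dx ∧ dy in d(df) is ∂^2 f/∂x ∂y - ∂^2 f/∂y ∂x = (-6*x - 3*z) - (-6*x - 3*z) = 0 (equality of mixed partials for smooth f).
Similarly for dx ∧ dz and dy ∧ dz — all coefficients vanish. So d(df) = 0.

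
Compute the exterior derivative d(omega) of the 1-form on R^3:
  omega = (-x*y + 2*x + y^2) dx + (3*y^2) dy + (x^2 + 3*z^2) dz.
d(omega) = (x - 2*y) dx ∧ dy + (2*x) dx ∧ dz

For a 1-form omega = sum_i f_i dx_i, the exterior derivative is
  d(omega) = sum_{i < j} (∂f_j/∂x_i - ∂f_i/∂x_j) dx_i ∧ dx_j.
  coefficient of dx ∧ dy: ∂f_2/∂x - ∂f_1/∂y = ∂(3*y^2)/∂x - ∂(-x*y + 2*x + y^2)/∂y = x - 2*y
  coefficient of dx ∧ dz: ∂f_3/∂x - ∂f_1/∂z = ∂(x^2 + 3*z^2)/∂x - ∂(-x*y + 2*x + y^2)/∂z = 2*x
Assembling: d(omega) = (x - 2*y) dx ∧ dy + (2*x) dx ∧ dz.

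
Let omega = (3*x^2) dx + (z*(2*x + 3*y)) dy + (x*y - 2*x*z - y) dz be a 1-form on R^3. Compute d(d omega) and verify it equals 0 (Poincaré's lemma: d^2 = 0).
d(d omega) = 0

Step 1: d omega = sum_{i<j} (∂f_j/∂x_i - ∂f_i/∂x_j) dx_i ∧ dx_j:
  coeff of dx ∧ dy: 2*z
  coeff of dx ∧ dz: y - 2*z
  coeff of dy ∧ dz: -x - 3*y - 1
Step 2: Apply d again to each 2-form coefficient. The only possible 3-form in R^3 is dx ∧ dy ∧ dz, with coefficient
  ∂(coeff of dy∧dz)/∂x - ∂(coeff of dx∧dz)/∂y + ∂(coeff of dx∧dy)/∂z
  = ∂/∂x (-x - 3*y - 1) - ∂/∂y (y - 2*z) + ∂/∂z (2*z).
Each of these terms simplifies to sums of mixed partials that cancel in pairs. The result is 0 (by equality of mixed partials for smooth functions — Schwarz / Clairaut).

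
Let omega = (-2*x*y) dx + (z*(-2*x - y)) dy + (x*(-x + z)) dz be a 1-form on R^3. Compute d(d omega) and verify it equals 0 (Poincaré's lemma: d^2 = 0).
d(d omega) = 0

Step 1: d omega = sum_{i<j} (∂f_j/∂x_i - ∂f_i/∂x_j) dx_i ∧ dx_j:
  coeff of dx ∧ dy: 2*x - 2*z
  coeff of dx ∧ dz: -2*x + z
  coeff of dy ∧ dz: 2*x + y
Step 2: Apply d again to each 2-form coefficient. The only possible 3-form in R^3 is dx ∧ dy ∧ dz, with coefficient
  ∂(coeff of dy∧dz)/∂x - ∂(coeff of dx∧dz)/∂y + ∂(coeff of dx∧dy)/∂z
  = ∂/∂x (2*x + y) - ∂/∂y (-2*x + z) + ∂/∂z (2*x - 2*z).
Each of these terms simplifies to sums of mixed partials that cancel in pairs. The result is 0 (by equality of mixed partials for smooth functions — Schwarz / Clairaut).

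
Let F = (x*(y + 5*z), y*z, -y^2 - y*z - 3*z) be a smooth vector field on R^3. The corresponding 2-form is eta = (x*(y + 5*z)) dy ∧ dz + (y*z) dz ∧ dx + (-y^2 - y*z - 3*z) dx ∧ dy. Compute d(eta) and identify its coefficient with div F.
d(eta) = (6*z - 3) dx ∧ dy ∧ dz; div F = 6*z - 3

For a 2-form in R^3 of the form above, applying d gives a 3-form with coefficient ∂P/∂x + ∂Q/∂y + ∂R/∂z:
  ∂P/∂x = y + 5*z
  ∂Q/∂y = z
  ∂R/∂z = -y - 3
Sum = 6*z - 3, which is exactly div F.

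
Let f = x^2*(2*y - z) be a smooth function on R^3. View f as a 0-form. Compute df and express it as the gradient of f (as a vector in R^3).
df = (2*x*(2*y - z)) dx + (2*x^2) dy + (-x^2) dz; grad f = (2*x*(2*y - z), 2*x^2, -x^2)

For a 0-form f, d f = (∂f/∂x) dx + (∂f/∂y) dy + (∂f/∂z) dz. The components of the vector representation are exactly the entries of grad f in Cartesian coordinates:
  ∂f/∂x = 2*x*(2*y - z)
  ∂f/∂y = 2*x^2
  ∂f/∂z = -x^2.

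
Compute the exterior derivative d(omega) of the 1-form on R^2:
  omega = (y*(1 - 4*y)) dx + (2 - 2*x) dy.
d(omega) = (8*y - 3) dx ∧ dy

For a 1-form omega = sum_i f_i dx_i, the exterior derivative is
  d(omega) = sum_{i < j} (∂f_j/∂x_i - ∂f_i/∂x_j) dx_i ∧ dx_j.
  coefficient of dx ∧ dy: ∂f_2/∂x - ∂f_1/∂y = ∂(2 - 2*x)/∂x - ∂(y*(1 - 4*y))/∂y = 8*y - 3
Assembling: d(omega) = (8*y - 3) dx ∧ dy.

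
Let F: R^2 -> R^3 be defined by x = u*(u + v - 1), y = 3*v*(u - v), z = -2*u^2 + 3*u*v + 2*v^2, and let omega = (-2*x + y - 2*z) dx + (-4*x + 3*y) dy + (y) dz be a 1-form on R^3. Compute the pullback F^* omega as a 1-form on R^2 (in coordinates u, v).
F^* omega = (4*u^3 - 32*u^2*v + 2*u^2 + 17*u*v^2 + 19*u*v - 2*u - 43*v^3 + 7*v^2) du + (-10*u^3 + 43*u^2*v + 14*u^2 - 61*u*v^2 - 24*u*v + 42*v^3) dv

Using F^*(f dg) = (f ∘ F) d(g ∘ F), substitute each coordinate x_i by F_i(u, v) in f_i, and replace dx_i by d F_i = (∂F_i/∂u) du + (∂F_i/∂v) dv.
  For the x component: f_1(F) = 2*u^2 - 5*u*v + 2*u - 7*v^2; d F_1 = (2*u + v - 1) du + (u) dv
  For the y component: f_2(F) = -4*u^2 + 5*u*v + 4*u - 9*v^2; d F_2 = (3*v) du + (3*u - 6*v) dv
  For the z component: f_3(F) = 3*v*(u - v); d F_3 = (-4*u + 3*v) du + (3*u + 4*v) dv
Combining and collecting du, dv coefficients:
  coeff of du: 4*u^3 - 32*u^2*v + 2*u^2 + 17*u*v^2 + 19*u*v - 2*u - 43*v^3 + 7*v^2
  coeff of dv: -10*u^3 + 43*u^2*v + 14*u^2 - 61*u*v^2 - 24*u*v + 42*v^3
F^* omega = (4*u^3 - 32*u^2*v + 2*u^2 + 17*u*v^2 + 19*u*v - 2*u - 43*v^3 + 7*v^2) du + (-10*u^3 + 43*u^2*v + 14*u^2 - 61*u*v^2 - 24*u*v + 42*v^3) dv.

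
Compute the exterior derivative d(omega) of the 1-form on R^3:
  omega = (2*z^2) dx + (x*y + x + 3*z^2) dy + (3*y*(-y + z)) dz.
d(omega) = (y + 1) dx ∧ dy + (-4*z) dx ∧ dz + (-6*y - 3*z) dy ∧ dz

For a 1-form omega = sum_i f_i dx_i, the exterior derivative is
  d(omega) = sum_{i < j} (∂f_j/∂x_i - ∂f_i/∂x_j) dx_i ∧ dx_j.
  coefficient of dx ∧ dy: ∂f_2/∂x - ∂f_1/∂y = ∂(x*y + x + 3*z^2)/∂x - ∂(2*z^2)/∂y = y + 1
  coefficient of dx ∧ dz: ∂f_3/∂x - ∂f_1/∂z = ∂(3*y*(-y + z))/∂x - ∂(2*z^2)/∂z = -4*z
  coefficient of dy ∧ dz: ∂f_3/∂y - ∂f_2/∂z = ∂(3*y*(-y + z))/∂y - ∂(x*y + x + 3*z^2)/∂z = -6*y - 3*z
Assembling: d(omega) = (y + 1) dx ∧ dy + (-4*z) dx ∧ dz + (-6*y - 3*z) dy ∧ dz.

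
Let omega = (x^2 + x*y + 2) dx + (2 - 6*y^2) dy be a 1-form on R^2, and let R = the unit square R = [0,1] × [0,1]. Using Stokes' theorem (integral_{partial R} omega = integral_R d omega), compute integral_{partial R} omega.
integral_(partial R) omega = -1/2

Stokes: integral_partial_R omega = integral_R d omega with d omega = (∂Q/∂x - ∂P/∂y) dx ∧ dy.
  ∂Q/∂x = 0
  ∂P/∂y = x
  integrand = ∂Q/∂x - ∂P/∂y = -x.
Integrating over R: integral_0^1 integral_0^1 (-x) dx dy = -1/2.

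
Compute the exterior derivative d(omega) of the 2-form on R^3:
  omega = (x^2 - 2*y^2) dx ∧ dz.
d(omega) = (4*y) dx ∧ dy ∧ dz

For a 2-form omega = sum_{i<j} g_{ij} dx_i ∧ dx_j, the exterior derivative is
  d(omega) = sum_{i<j} d(g_{ij}) ∧ dx_i ∧ dx_j = sum_{i<j, k} (∂g_{ij}/∂x_k) dx_k ∧ dx_i ∧ dx_j.
Expand each term, using dx_k ∧ dx_i ∧ dx_j = sgn(permutation) dx_{(a)} ∧ dx_{(b)} ∧ dx_{(c)} with (a < b < c) sorted:
  d(x^2 - 2*y^2) includes (∂/∂y)(x^2 - 2*y^2) dy = (-4*y) dy, which multiplied by dx ∧ dz gives (4*y) dx ∧ dy ∧ dz
Collecting like 3-forms: d(omega) = (4*y) dx ∧ dy ∧ dz.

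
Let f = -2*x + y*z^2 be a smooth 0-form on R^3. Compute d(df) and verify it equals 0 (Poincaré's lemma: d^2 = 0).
d(df) = 0

Step 1: df = sum_i (∂f/∂x_i) dx_i = (-2) dx + (z^2) dy + (2*y*z) dz.
Step 2: Apply d again. Using the 1-form formula, the coefficient of dx ∧ dy in d(df) is ∂^2 f/∂x ∂y - ∂^2 f/∂y ∂x = (0) - (0) = 0 (equality of mixed partials for smooth f).
Similarly for dx ∧ dz and dy ∧ dz — all coefficients vanish. So d(df) = 0.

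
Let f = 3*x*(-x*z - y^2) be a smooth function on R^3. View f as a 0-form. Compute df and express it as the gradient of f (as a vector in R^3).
df = (-6*x*z - 3*y^2) dx + (-6*x*y) dy + (-3*x^2) dz; grad f = (-6*x*z - 3*y^2, -6*x*y, -3*x^2)

For a 0-form f, d f = (∂f/∂x) dx + (∂f/∂y) dy + (∂f/∂z) dz. The components of the vector representation are exactly the entries of grad f in Cartesian coordinates:
  ∂f/∂x = -6*x*z - 3*y^2
  ∂f/∂y = -6*x*y
  ∂f/∂z = -3*x^2.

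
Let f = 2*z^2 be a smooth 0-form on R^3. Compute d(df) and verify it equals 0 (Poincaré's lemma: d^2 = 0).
d(df) = 0

Step 1: df = sum_i (∂f/∂x_i) dx_i = (0) dx + (0) dy + (4*z) dz.
Step 2: Apply d again. Using the 1-form formula, the coefficient of dx ∧ dy in d(df) is ∂^2 f/∂x ∂y - ∂^2 f/∂y ∂x = (0) - (0) = 0 (equality of mixed partials for smooth f).
Similarly for dx ∧ dz and dy ∧ dz — all coefficients vanish. So d(df) = 0.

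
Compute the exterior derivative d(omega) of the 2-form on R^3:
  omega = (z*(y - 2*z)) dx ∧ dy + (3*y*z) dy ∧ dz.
d(omega) = (y - 4*z) dx ∧ dy ∧ dz

For a 2-form omega = sum_{i<j} g_{ij} dx_i ∧ dx_j, the exterior derivative is
  d(omega) = sum_{i<j} d(g_{ij}) ∧ dx_i ∧ dx_j = sum_{i<j, k} (∂g_{ij}/∂x_k) dx_k ∧ dx_i ∧ dx_j.
Expand each term, using dx_k ∧ dx_i ∧ dx_j = sgn(permutation) dx_{(a)} ∧ dx_{(b)} ∧ dx_{(c)} with (a < b < c) sorted:
  d(z*(y - 2*z)) includes (∂/∂z)(z*(y - 2*z)) dz = (y - 4*z) dz, which multiplied by dx ∧ dy gives (y - 4*z) dx ∧ dy ∧ dz
Collecting like 3-forms: d(omega) = (y - 4*z) dx ∧ dy ∧ dz.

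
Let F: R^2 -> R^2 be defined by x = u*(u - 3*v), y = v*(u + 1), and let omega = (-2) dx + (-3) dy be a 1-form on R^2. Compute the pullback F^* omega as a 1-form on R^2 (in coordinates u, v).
F^* omega = (-4*u + 3*v) du + (3*u - 3) dv

Using F^*(f dg) = (f ∘ F) d(g ∘ F), substitute each coordinate x_i by F_i(u, v) in f_i, and replace dx_i by d F_i = (∂F_i/∂u) du + (∂F_i/∂v) dv.
  For the x component: f_1(F) = -2; d F_1 = (2*u - 3*v) du + (-3*u) dv
  For the y component: f_2(F) = -3; d F_2 = (v) du + (u + 1) dv
Combining and collecting du, dv coefficients:
  coeff of du: -4*u + 3*v
  coeff of dv: 3*u - 3
F^* omega = (-4*u + 3*v) du + (3*u - 3) dv.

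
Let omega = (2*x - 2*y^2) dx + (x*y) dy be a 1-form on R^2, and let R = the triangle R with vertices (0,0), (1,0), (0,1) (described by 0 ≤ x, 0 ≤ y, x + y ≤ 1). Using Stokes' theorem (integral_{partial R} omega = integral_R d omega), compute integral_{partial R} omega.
integral_(partial R) omega = 5/6

Stokes: integral_partial_R omega = integral_R d omega with d omega = (∂Q/∂x - ∂P/∂y) dx ∧ dy.
  ∂Q/∂x = y
  ∂P/∂y = -4*y
  integrand = ∂Q/∂x - ∂P/∂y = 5*y.
Integrating over R: integral_0^1 integral_0^{1-x} (5*y) dy dx = 5/6.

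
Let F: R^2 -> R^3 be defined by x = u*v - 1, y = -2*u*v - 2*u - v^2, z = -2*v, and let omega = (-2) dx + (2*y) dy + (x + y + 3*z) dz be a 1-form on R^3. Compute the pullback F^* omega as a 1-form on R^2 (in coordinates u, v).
F^* omega = (8*u*v^2 + 16*u*v + 8*u + 4*v^3 + 4*v^2 - 2*v) du + (8*u^2*v + 8*u^2 + 12*u*v^2 + 10*u*v + 2*u + 4*v^3 + 2*v^2 + 12*v + 2) dv

Using F^*(f dg) = (f ∘ F) d(g ∘ F), substitute each coordinate x_i by F_i(u, v) in f_i, and replace dx_i by d F_i = (∂F_i/∂u) du + (∂F_i/∂v) dv.
  For the x component: f_1(F) = -2; d F_1 = (v) du + (u) dv
  For the y component: f_2(F) = -4*u*v - 4*u - 2*v^2; d F_2 = (-2*v - 2) du + (-2*u - 2*v) dv
  For the z component: f_3(F) = -u*v - 2*u - v^2 - 6*v - 1; d F_3 = (0) du + (-2) dv
Combining and collecting du, dv coefficients:
  coeff of du: 8*u*v^2 + 16*u*v + 8*u + 4*v^3 + 4*v^2 - 2*v
  coeff of dv: 8*u^2*v + 8*u^2 + 12*u*v^2 + 10*u*v + 2*u + 4*v^3 + 2*v^2 + 12*v + 2
F^* omega = (8*u*v^2 + 16*u*v + 8*u + 4*v^3 + 4*v^2 - 2*v) du + (8*u^2*v + 8*u^2 + 12*u*v^2 + 10*u*v + 2*u + 4*v^3 + 2*v^2 + 12*v + 2) dv.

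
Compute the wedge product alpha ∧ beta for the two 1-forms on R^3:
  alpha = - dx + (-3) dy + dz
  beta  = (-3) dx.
alpha ∧ beta = (-9) dx ∧ dy + (3) dx ∧ dz

Distribute the wedge, using dx_i ∧ dx_j = -dx_j ∧ dx_i and dx_i ∧ dx_i = 0. For each pair (i, j) with i < j, the coefficient of dx_i ∧ dx_j in alpha ∧ beta is (alpha_i * beta_j - alpha_j * beta_i). Collecting: alpha ∧ beta = (-9) dx ∧ dy + (3) dx ∧ dz.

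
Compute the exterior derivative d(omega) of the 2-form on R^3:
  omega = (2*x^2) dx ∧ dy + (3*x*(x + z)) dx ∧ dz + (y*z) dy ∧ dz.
d(omega) = 0

For a 2-form omega = sum_{i<j} g_{ij} dx_i ∧ dx_j, the exterior derivative is
  d(omega) = sum_{i<j} d(g_{ij}) ∧ dx_i ∧ dx_j = sum_{i<j, k} (∂g_{ij}/∂x_k) dx_k ∧ dx_i ∧ dx_j.
Expand each term, using dx_k ∧ dx_i ∧ dx_j = sgn(permutation) dx_{(a)} ∧ dx_{(b)} ∧ dx_{(c)} with (a < b < c) sorted:

Collecting like 3-forms: d(omega) = 0.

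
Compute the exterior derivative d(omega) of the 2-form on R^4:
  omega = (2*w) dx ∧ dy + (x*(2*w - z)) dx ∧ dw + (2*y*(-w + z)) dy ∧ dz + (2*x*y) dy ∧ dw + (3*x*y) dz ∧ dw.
d(omega) = (2*y + 2) dx ∧ dy ∧ dw + (x + 3*y) dx ∧ dz ∧ dw + (3*x - 2*y) dy ∧ dz ∧ dw

For a 2-form omega = sum_{i<j} g_{ij} dx_i ∧ dx_j, the exterior derivative is
  d(omega) = sum_{i<j} d(g_{ij}) ∧ dx_i ∧ dx_j = sum_{i<j, k} (∂g_{ij}/∂x_k) dx_k ∧ dx_i ∧ dx_j.
Expand each term, using dx_k ∧ dx_i ∧ dx_j = sgn(permutation) dx_{(a)} ∧ dx_{(b)} ∧ dx_{(c)} with (a < b < c) sorted:
  d(2*w) includes (∂/∂w)(2*w) dw = (2) dw, which multiplied by dx ∧ dy gives (2) dx ∧ dy ∧ dw
  d(x*(2*w - z)) includes (∂/∂z)(x*(2*w - z)) dz = (-x) dz, which multiplied by dx ∧ dw gives (x) dx ∧ dz ∧ dw
  d(2*y*(-w + z)) includes (∂/∂w)(2*y*(-w + z)) dw = (-2*y) dw, which multiplied by dy ∧ dz gives (-2*y) dy ∧ dz ∧ dw
  d(2*x*y) includes (∂/∂x)(2*x*y) dx = (2*y) dx, which multiplied by dy ∧ dw gives (2*y) dx ∧ dy ∧ dw
  d(3*x*y) includes (∂/∂x)(3*x*y) dx = (3*y) dx, which multiplied by dz ∧ dw gives (3*y) dx ∧ dz ∧ dw
  d(3*x*y) includes (∂/∂y)(3*x*y) dy = (3*x) dy, which multiplied by dz ∧ dw gives (3*x) dy ∧ dz ∧ dw
Collecting like 3-forms: d(omega) = (2*y + 2) dx ∧ dy ∧ dw + (x + 3*y) dx ∧ dz ∧ dw + (3*x - 2*y) dy ∧ dz ∧ dw.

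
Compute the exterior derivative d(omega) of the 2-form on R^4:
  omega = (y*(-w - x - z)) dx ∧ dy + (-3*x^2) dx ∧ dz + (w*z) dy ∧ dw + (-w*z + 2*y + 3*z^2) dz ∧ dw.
d(omega) = (-y) dx ∧ dy ∧ dz + (-y) dx ∧ dy ∧ dw + (2 - w) dy ∧ dz ∧ dw

For a 2-form omega = sum_{i<j} g_{ij} dx_i ∧ dx_j, the exterior derivative is
  d(omega) = sum_{i<j} d(g_{ij}) ∧ dx_i ∧ dx_j = sum_{i<j, k} (∂g_{ij}/∂x_k) dx_k ∧ dx_i ∧ dx_j.
Expand each term, using dx_k ∧ dx_i ∧ dx_j = sgn(permutation) dx_{(a)} ∧ dx_{(b)} ∧ dx_{(c)} with (a < b < c) sorted:
  d(y*(-w - x - z)) includes (∂/∂z)(y*(-w - x - z)) dz = (-y) dz, which multiplied by dx ∧ dy gives (-y) dx ∧ dy ∧ dz
  d(y*(-w - x - z)) includes (∂/∂w)(y*(-w - x - z)) dw = (-y) dw, which multiplied by dx ∧ dy gives (-y) dx ∧ dy ∧ dw
  d(w*z) includes (∂/∂z)(w*z) dz = (w) dz, which multiplied by dy ∧ dw gives (-w) dy ∧ dz ∧ dw
  d(-w*z + 2*y + 3*z^2) includes (∂/∂y)(-w*z + 2*y + 3*z^2) dy = (2) dy, which multiplied by dz ∧ dw gives (2) dy ∧ dz ∧ dw
Collecting like 3-forms: d(omega) = (-y) dx ∧ dy ∧ dz + (-y) dx ∧ dy ∧ dw + (2 - w) dy ∧ dz ∧ dw.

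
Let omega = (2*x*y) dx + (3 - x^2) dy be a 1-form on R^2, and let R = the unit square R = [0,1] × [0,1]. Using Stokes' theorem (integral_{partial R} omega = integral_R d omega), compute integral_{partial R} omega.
integral_(partial R) omega = -2

Stokes: integral_partial_R omega = integral_R d omega with d omega = (∂Q/∂x - ∂P/∂y) dx ∧ dy.
  ∂Q/∂x = -2*x
  ∂P/∂y = 2*x
  integrand = ∂Q/∂x - ∂P/∂y = -4*x.
Integrating over R: integral_0^1 integral_0^1 (-4*x) dx dy = -2.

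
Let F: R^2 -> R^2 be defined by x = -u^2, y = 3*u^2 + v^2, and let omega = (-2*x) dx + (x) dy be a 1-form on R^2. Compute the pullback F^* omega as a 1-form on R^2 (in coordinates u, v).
F^* omega = (-10*u^3) du + (-2*u^2*v) dv

Using F^*(f dg) = (f ∘ F) d(g ∘ F), substitute each coordinate x_i by F_i(u, v) in f_i, and replace dx_i by d F_i = (∂F_i/∂u) du + (∂F_i/∂v) dv.
  For the x component: f_1(F) = 2*u^2; d F_1 = (-2*u) du + (0) dv
  For the y component: f_2(F) = -u^2; d F_2 = (6*u) du + (2*v) dv
Combining and collecting du, dv coefficients:
  coeff of du: -10*u^3
  coeff of dv: -2*u^2*v
F^* omega = (-10*u^3) du + (-2*u^2*v) dv.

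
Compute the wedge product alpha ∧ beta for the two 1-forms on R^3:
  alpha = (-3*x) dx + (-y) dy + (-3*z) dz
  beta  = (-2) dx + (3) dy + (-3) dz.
alpha ∧ beta = (-9*x - 2*y) dx ∧ dy + (9*x - 6*z) dx ∧ dz + (3*y + 9*z) dy ∧ dz

Distribute the wedge, using dx_i ∧ dx_j = -dx_j ∧ dx_i and dx_i ∧ dx_i = 0. For each pair (i, j) with i < j, the coefficient of dx_i ∧ dx_j in alpha ∧ beta is (alpha_i * beta_j - alpha_j * beta_i). Collecting: alpha ∧ beta = (-9*x - 2*y) dx ∧ dy + (9*x - 6*z) dx ∧ dz + (3*y + 9*z) dy ∧ dz.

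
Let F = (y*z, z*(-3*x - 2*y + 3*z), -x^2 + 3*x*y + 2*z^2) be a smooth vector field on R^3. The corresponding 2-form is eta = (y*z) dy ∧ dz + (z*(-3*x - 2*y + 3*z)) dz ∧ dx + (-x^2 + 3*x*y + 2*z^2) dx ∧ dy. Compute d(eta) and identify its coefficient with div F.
d(eta) = (2*z) dx ∧ dy ∧ dz; div F = 2*z

For a 2-form in R^3 of the form above, applying d gives a 3-form with coefficient ∂P/∂x + ∂Q/∂y + ∂R/∂z:
  ∂P/∂x = 0
  ∂Q/∂y = -2*z
  ∂R/∂z = 4*z
Sum = 2*z, which is exactly div F.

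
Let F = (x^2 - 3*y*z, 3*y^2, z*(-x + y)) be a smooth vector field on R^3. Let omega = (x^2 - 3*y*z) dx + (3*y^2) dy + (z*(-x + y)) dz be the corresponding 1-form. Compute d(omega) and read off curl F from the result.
d(omega) = (z) dy ∧ dz + (-3*y + z) dz ∧ dx + (3*z) dx ∧ dy; curl F = (z, -3*y + z, 3*z)

d omega = sum_{i<j} (∂f_j/∂x_i - ∂f_i/∂x_j) dx_i ∧ dx_j. Under the identification (dy ∧ dz, dz ∧ dx, dx ∧ dy) ↔ (e_x, e_y, e_z), the coefficients are exactly the components of curl F. Compute:
  ∂R/∂y - ∂Q/∂z = (z) - (0) = z
  ∂P/∂z - ∂R/∂x = (-3*y) - (-z) = -3*y + z
  ∂Q/∂x - ∂P/∂y = (0) - (-3*z) = 3*z.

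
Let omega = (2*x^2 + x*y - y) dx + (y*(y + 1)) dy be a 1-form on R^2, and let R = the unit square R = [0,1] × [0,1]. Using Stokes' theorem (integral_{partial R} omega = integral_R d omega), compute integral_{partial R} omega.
integral_(partial R) omega = 1/2

Stokes: integral_partial_R omega = integral_R d omega with d omega = (∂Q/∂x - ∂P/∂y) dx ∧ dy.
  ∂Q/∂x = 0
  ∂P/∂y = x - 1
  integrand = ∂Q/∂x - ∂P/∂y = 1 - x.
Integrating over R: integral_0^1 integral_0^1 (1 - x) dx dy = 1/2.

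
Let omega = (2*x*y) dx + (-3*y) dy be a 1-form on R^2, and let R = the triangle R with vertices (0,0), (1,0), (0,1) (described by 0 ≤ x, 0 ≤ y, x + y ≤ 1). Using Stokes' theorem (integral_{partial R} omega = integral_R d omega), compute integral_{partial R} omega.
integral_(partial R) omega = -1/3

Stokes: integral_partial_R omega = integral_R d omega with d omega = (∂Q/∂x - ∂P/∂y) dx ∧ dy.
  ∂Q/∂x = 0
  ∂P/∂y = 2*x
  integrand = ∂Q/∂x - ∂P/∂y = -2*x.
Integrating over R: integral_0^1 integral_0^{1-x} (-2*x) dy dx = -1/3.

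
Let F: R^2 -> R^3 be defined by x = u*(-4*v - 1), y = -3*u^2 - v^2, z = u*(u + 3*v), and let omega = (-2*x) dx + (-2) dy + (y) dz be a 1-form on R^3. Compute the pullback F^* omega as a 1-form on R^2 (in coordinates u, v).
F^* omega = (-6*u^3 - 9*u^2*v - 34*u*v^2 - 16*u*v + 10*u - 3*v^3) du + (-9*u^3 - 32*u^2*v - 8*u^2 - 3*u*v^2 + 4*v) dv

Using F^*(f dg) = (f ∘ F) d(g ∘ F), substitute each coordinate x_i by F_i(u, v) in f_i, and replace dx_i by d F_i = (∂F_i/∂u) du + (∂F_i/∂v) dv.
  For the x component: f_1(F) = 2*u*(4*v + 1); d F_1 = (-4*v - 1) du + (-4*u) dv
  For the y component: f_2(F) = -2; d F_2 = (-6*u) du + (-2*v) dv
  For the z component: f_3(F) = -3*u^2 - v^2; d F_3 = (2*u + 3*v) du + (3*u) dv
Combining and collecting du, dv coefficients:
  coeff of du: -6*u^3 - 9*u^2*v - 34*u*v^2 - 16*u*v + 10*u - 3*v^3
  coeff of dv: -9*u^3 - 32*u^2*v - 8*u^2 - 3*u*v^2 + 4*v
F^* omega = (-6*u^3 - 9*u^2*v - 34*u*v^2 - 16*u*v + 10*u - 3*v^3) du + (-9*u^3 - 32*u^2*v - 8*u^2 - 3*u*v^2 + 4*v) dv.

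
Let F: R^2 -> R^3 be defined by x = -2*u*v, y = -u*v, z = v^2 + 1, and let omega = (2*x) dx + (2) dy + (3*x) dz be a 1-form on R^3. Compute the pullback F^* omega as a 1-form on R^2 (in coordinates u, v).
F^* omega = (2*v*(4*u*v - 1)) du + (2*u*(4*u*v - 6*v^2 - 1)) dv

Using F^*(f dg) = (f ∘ F) d(g ∘ F), substitute each coordinate x_i by F_i(u, v) in f_i, and replace dx_i by d F_i = (∂F_i/∂u) du + (∂F_i/∂v) dv.
  For the x component: f_1(F) = -4*u*v; d F_1 = (-2*v) du + (-2*u) dv
  For the y component: f_2(F) = 2; d F_2 = (-v) du + (-u) dv
  For the z component: f_3(F) = -6*u*v; d F_3 = (0) du + (2*v) dv
Combining and collecting du, dv coefficients:
  coeff of du: 2*v*(4*u*v - 1)
  coeff of dv: 2*u*(4*u*v - 6*v^2 - 1)
F^* omega = (2*v*(4*u*v - 1)) du + (2*u*(4*u*v - 6*v^2 - 1)) dv.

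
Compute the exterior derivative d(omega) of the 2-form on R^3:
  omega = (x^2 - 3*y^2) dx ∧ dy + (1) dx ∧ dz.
d(omega) = 0

For a 2-form omega = sum_{i<j} g_{ij} dx_i ∧ dx_j, the exterior derivative is
  d(omega) = sum_{i<j} d(g_{ij}) ∧ dx_i ∧ dx_j = sum_{i<j, k} (∂g_{ij}/∂x_k) dx_k ∧ dx_i ∧ dx_j.
Expand each term, using dx_k ∧ dx_i ∧ dx_j = sgn(permutation) dx_{(a)} ∧ dx_{(b)} ∧ dx_{(c)} with (a < b < c) sorted:

Collecting like 3-forms: d(omega) = 0.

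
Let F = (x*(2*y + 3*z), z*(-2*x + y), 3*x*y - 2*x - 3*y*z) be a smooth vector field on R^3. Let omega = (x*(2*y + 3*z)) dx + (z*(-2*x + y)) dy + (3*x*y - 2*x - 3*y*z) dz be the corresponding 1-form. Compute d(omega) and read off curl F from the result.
d(omega) = (5*x - y - 3*z) dy ∧ dz + (3*x - 3*y + 2) dz ∧ dx + (-2*x - 2*z) dx ∧ dy; curl F = (5*x - y - 3*z, 3*x - 3*y + 2, -2*x - 2*z)

d omega = sum_{i<j} (∂f_j/∂x_i - ∂f_i/∂x_j) dx_i ∧ dx_j. Under the identification (dy ∧ dz, dz ∧ dx, dx ∧ dy) ↔ (e_x, e_y, e_z), the coefficients are exactly the components of curl F. Compute:
  ∂R/∂y - ∂Q/∂z = (3*x - 3*z) - (-2*x + y) = 5*x - y - 3*z
  ∂P/∂z - ∂R/∂x = (3*x) - (3*y - 2) = 3*x - 3*y + 2
  ∂Q/∂x - ∂P/∂y = (-2*z) - (2*x) = -2*x - 2*z.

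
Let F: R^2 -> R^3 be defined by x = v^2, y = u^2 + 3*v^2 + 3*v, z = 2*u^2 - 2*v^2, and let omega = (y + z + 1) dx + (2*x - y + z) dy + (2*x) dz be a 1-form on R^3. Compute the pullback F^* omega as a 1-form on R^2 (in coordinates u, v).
F^* omega = (2*u*(u^2 + v^2 - 3*v)) du + (12*u^2*v + 3*u^2 - 24*v^3 - 21*v^2 - 7*v) dv

Using F^*(f dg) = (f ∘ F) d(g ∘ F), substitute each coordinate x_i by F_i(u, v) in f_i, and replace dx_i by d F_i = (∂F_i/∂u) du + (∂F_i/∂v) dv.
  For the x component: f_1(F) = 3*u^2 + v^2 + 3*v + 1; d F_1 = (0) du + (2*v) dv
  For the y component: f_2(F) = u^2 - 3*v^2 - 3*v; d F_2 = (2*u) du + (6*v + 3) dv
  For the z component: f_3(F) = 2*v^2; d F_3 = (4*u) du + (-4*v) dv
Combining and collecting du, dv coefficients:
  coeff of du: 2*u*(u^2 + v^2 - 3*v)
  coeff of dv: 12*u^2*v + 3*u^2 - 24*v^3 - 21*v^2 - 7*v
F^* omega = (2*u*(u^2 + v^2 - 3*v)) du + (12*u^2*v + 3*u^2 - 24*v^3 - 21*v^2 - 7*v) dv.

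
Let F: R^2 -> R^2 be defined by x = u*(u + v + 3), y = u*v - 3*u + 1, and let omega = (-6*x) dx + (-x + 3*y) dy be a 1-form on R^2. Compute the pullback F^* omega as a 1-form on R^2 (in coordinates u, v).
F^* omega = (-12*u^3 - 19*u^2*v - 51*u^2 - 4*u*v^2 - 54*u*v - 18*u + 3*v - 9) du + (u*(-7*u^2 - 4*u*v - 30*u + 3)) dv

Using F^*(f dg) = (f ∘ F) d(g ∘ F), substitute each coordinate x_i by F_i(u, v) in f_i, and replace dx_i by d F_i = (∂F_i/∂u) du + (∂F_i/∂v) dv.
  For the x component: f_1(F) = 6*u*(-u - v - 3); d F_1 = (2*u + v + 3) du + (u) dv
  For the y component: f_2(F) = -u^2 + 2*u*v - 12*u + 3; d F_2 = (v - 3) du + (u) dv
Combining and collecting du, dv coefficients:
  coeff of du: -12*u^3 - 19*u^2*v - 51*u^2 - 4*u*v^2 - 54*u*v - 18*u + 3*v - 9
  coeff of dv: u*(-7*u^2 - 4*u*v - 30*u + 3)
F^* omega = (-12*u^3 - 19*u^2*v - 51*u^2 - 4*u*v^2 - 54*u*v - 18*u + 3*v - 9) du + (u*(-7*u^2 - 4*u*v - 30*u + 3)) dv.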